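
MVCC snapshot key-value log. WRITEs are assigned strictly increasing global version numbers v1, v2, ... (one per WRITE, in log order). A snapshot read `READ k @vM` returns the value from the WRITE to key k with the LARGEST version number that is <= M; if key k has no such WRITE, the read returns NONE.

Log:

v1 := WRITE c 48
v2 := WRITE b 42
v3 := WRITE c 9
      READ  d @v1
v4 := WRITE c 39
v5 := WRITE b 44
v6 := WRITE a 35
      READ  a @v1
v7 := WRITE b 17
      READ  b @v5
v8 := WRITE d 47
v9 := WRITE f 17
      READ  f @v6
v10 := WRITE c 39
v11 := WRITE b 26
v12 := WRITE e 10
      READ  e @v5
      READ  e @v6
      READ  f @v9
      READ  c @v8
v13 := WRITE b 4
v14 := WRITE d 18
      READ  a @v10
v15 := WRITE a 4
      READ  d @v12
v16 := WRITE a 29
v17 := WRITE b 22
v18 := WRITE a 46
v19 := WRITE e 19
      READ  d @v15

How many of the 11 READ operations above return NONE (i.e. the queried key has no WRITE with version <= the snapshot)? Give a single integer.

v1: WRITE c=48  (c history now [(1, 48)])
v2: WRITE b=42  (b history now [(2, 42)])
v3: WRITE c=9  (c history now [(1, 48), (3, 9)])
READ d @v1: history=[] -> no version <= 1 -> NONE
v4: WRITE c=39  (c history now [(1, 48), (3, 9), (4, 39)])
v5: WRITE b=44  (b history now [(2, 42), (5, 44)])
v6: WRITE a=35  (a history now [(6, 35)])
READ a @v1: history=[(6, 35)] -> no version <= 1 -> NONE
v7: WRITE b=17  (b history now [(2, 42), (5, 44), (7, 17)])
READ b @v5: history=[(2, 42), (5, 44), (7, 17)] -> pick v5 -> 44
v8: WRITE d=47  (d history now [(8, 47)])
v9: WRITE f=17  (f history now [(9, 17)])
READ f @v6: history=[(9, 17)] -> no version <= 6 -> NONE
v10: WRITE c=39  (c history now [(1, 48), (3, 9), (4, 39), (10, 39)])
v11: WRITE b=26  (b history now [(2, 42), (5, 44), (7, 17), (11, 26)])
v12: WRITE e=10  (e history now [(12, 10)])
READ e @v5: history=[(12, 10)] -> no version <= 5 -> NONE
READ e @v6: history=[(12, 10)] -> no version <= 6 -> NONE
READ f @v9: history=[(9, 17)] -> pick v9 -> 17
READ c @v8: history=[(1, 48), (3, 9), (4, 39), (10, 39)] -> pick v4 -> 39
v13: WRITE b=4  (b history now [(2, 42), (5, 44), (7, 17), (11, 26), (13, 4)])
v14: WRITE d=18  (d history now [(8, 47), (14, 18)])
READ a @v10: history=[(6, 35)] -> pick v6 -> 35
v15: WRITE a=4  (a history now [(6, 35), (15, 4)])
READ d @v12: history=[(8, 47), (14, 18)] -> pick v8 -> 47
v16: WRITE a=29  (a history now [(6, 35), (15, 4), (16, 29)])
v17: WRITE b=22  (b history now [(2, 42), (5, 44), (7, 17), (11, 26), (13, 4), (17, 22)])
v18: WRITE a=46  (a history now [(6, 35), (15, 4), (16, 29), (18, 46)])
v19: WRITE e=19  (e history now [(12, 10), (19, 19)])
READ d @v15: history=[(8, 47), (14, 18)] -> pick v14 -> 18
Read results in order: ['NONE', 'NONE', '44', 'NONE', 'NONE', 'NONE', '17', '39', '35', '47', '18']
NONE count = 5

Answer: 5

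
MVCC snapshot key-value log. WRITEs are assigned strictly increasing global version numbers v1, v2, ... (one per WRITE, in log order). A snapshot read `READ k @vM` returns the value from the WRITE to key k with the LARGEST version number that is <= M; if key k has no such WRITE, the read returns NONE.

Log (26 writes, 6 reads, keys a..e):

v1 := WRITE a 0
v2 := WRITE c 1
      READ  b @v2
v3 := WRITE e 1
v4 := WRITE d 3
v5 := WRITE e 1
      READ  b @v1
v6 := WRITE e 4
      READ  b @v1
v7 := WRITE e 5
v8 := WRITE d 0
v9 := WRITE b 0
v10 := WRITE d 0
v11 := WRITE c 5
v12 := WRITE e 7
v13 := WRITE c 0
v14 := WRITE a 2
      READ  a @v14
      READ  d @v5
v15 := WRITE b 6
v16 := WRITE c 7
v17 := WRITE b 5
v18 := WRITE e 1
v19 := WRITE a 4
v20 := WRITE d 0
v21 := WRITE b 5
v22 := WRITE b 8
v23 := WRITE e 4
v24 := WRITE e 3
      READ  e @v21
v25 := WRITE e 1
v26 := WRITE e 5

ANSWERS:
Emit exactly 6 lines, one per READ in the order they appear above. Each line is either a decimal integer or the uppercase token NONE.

v1: WRITE a=0  (a history now [(1, 0)])
v2: WRITE c=1  (c history now [(2, 1)])
READ b @v2: history=[] -> no version <= 2 -> NONE
v3: WRITE e=1  (e history now [(3, 1)])
v4: WRITE d=3  (d history now [(4, 3)])
v5: WRITE e=1  (e history now [(3, 1), (5, 1)])
READ b @v1: history=[] -> no version <= 1 -> NONE
v6: WRITE e=4  (e history now [(3, 1), (5, 1), (6, 4)])
READ b @v1: history=[] -> no version <= 1 -> NONE
v7: WRITE e=5  (e history now [(3, 1), (5, 1), (6, 4), (7, 5)])
v8: WRITE d=0  (d history now [(4, 3), (8, 0)])
v9: WRITE b=0  (b history now [(9, 0)])
v10: WRITE d=0  (d history now [(4, 3), (8, 0), (10, 0)])
v11: WRITE c=5  (c history now [(2, 1), (11, 5)])
v12: WRITE e=7  (e history now [(3, 1), (5, 1), (6, 4), (7, 5), (12, 7)])
v13: WRITE c=0  (c history now [(2, 1), (11, 5), (13, 0)])
v14: WRITE a=2  (a history now [(1, 0), (14, 2)])
READ a @v14: history=[(1, 0), (14, 2)] -> pick v14 -> 2
READ d @v5: history=[(4, 3), (8, 0), (10, 0)] -> pick v4 -> 3
v15: WRITE b=6  (b history now [(9, 0), (15, 6)])
v16: WRITE c=7  (c history now [(2, 1), (11, 5), (13, 0), (16, 7)])
v17: WRITE b=5  (b history now [(9, 0), (15, 6), (17, 5)])
v18: WRITE e=1  (e history now [(3, 1), (5, 1), (6, 4), (7, 5), (12, 7), (18, 1)])
v19: WRITE a=4  (a history now [(1, 0), (14, 2), (19, 4)])
v20: WRITE d=0  (d history now [(4, 3), (8, 0), (10, 0), (20, 0)])
v21: WRITE b=5  (b history now [(9, 0), (15, 6), (17, 5), (21, 5)])
v22: WRITE b=8  (b history now [(9, 0), (15, 6), (17, 5), (21, 5), (22, 8)])
v23: WRITE e=4  (e history now [(3, 1), (5, 1), (6, 4), (7, 5), (12, 7), (18, 1), (23, 4)])
v24: WRITE e=3  (e history now [(3, 1), (5, 1), (6, 4), (7, 5), (12, 7), (18, 1), (23, 4), (24, 3)])
READ e @v21: history=[(3, 1), (5, 1), (6, 4), (7, 5), (12, 7), (18, 1), (23, 4), (24, 3)] -> pick v18 -> 1
v25: WRITE e=1  (e history now [(3, 1), (5, 1), (6, 4), (7, 5), (12, 7), (18, 1), (23, 4), (24, 3), (25, 1)])
v26: WRITE e=5  (e history now [(3, 1), (5, 1), (6, 4), (7, 5), (12, 7), (18, 1), (23, 4), (24, 3), (25, 1), (26, 5)])

Answer: NONE
NONE
NONE
2
3
1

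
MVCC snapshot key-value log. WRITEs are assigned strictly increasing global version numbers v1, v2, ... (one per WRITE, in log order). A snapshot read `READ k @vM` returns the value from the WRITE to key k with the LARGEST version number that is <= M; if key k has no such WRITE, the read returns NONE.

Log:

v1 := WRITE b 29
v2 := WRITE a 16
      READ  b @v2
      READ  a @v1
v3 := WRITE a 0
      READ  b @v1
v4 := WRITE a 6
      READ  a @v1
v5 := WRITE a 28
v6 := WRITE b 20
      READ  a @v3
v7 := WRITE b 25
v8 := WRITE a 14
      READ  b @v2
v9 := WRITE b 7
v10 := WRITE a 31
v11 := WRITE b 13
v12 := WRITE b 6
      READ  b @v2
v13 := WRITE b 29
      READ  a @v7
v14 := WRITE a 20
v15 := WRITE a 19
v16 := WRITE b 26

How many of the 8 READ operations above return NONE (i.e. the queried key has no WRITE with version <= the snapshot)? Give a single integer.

Answer: 2

Derivation:
v1: WRITE b=29  (b history now [(1, 29)])
v2: WRITE a=16  (a history now [(2, 16)])
READ b @v2: history=[(1, 29)] -> pick v1 -> 29
READ a @v1: history=[(2, 16)] -> no version <= 1 -> NONE
v3: WRITE a=0  (a history now [(2, 16), (3, 0)])
READ b @v1: history=[(1, 29)] -> pick v1 -> 29
v4: WRITE a=6  (a history now [(2, 16), (3, 0), (4, 6)])
READ a @v1: history=[(2, 16), (3, 0), (4, 6)] -> no version <= 1 -> NONE
v5: WRITE a=28  (a history now [(2, 16), (3, 0), (4, 6), (5, 28)])
v6: WRITE b=20  (b history now [(1, 29), (6, 20)])
READ a @v3: history=[(2, 16), (3, 0), (4, 6), (5, 28)] -> pick v3 -> 0
v7: WRITE b=25  (b history now [(1, 29), (6, 20), (7, 25)])
v8: WRITE a=14  (a history now [(2, 16), (3, 0), (4, 6), (5, 28), (8, 14)])
READ b @v2: history=[(1, 29), (6, 20), (7, 25)] -> pick v1 -> 29
v9: WRITE b=7  (b history now [(1, 29), (6, 20), (7, 25), (9, 7)])
v10: WRITE a=31  (a history now [(2, 16), (3, 0), (4, 6), (5, 28), (8, 14), (10, 31)])
v11: WRITE b=13  (b history now [(1, 29), (6, 20), (7, 25), (9, 7), (11, 13)])
v12: WRITE b=6  (b history now [(1, 29), (6, 20), (7, 25), (9, 7), (11, 13), (12, 6)])
READ b @v2: history=[(1, 29), (6, 20), (7, 25), (9, 7), (11, 13), (12, 6)] -> pick v1 -> 29
v13: WRITE b=29  (b history now [(1, 29), (6, 20), (7, 25), (9, 7), (11, 13), (12, 6), (13, 29)])
READ a @v7: history=[(2, 16), (3, 0), (4, 6), (5, 28), (8, 14), (10, 31)] -> pick v5 -> 28
v14: WRITE a=20  (a history now [(2, 16), (3, 0), (4, 6), (5, 28), (8, 14), (10, 31), (14, 20)])
v15: WRITE a=19  (a history now [(2, 16), (3, 0), (4, 6), (5, 28), (8, 14), (10, 31), (14, 20), (15, 19)])
v16: WRITE b=26  (b history now [(1, 29), (6, 20), (7, 25), (9, 7), (11, 13), (12, 6), (13, 29), (16, 26)])
Read results in order: ['29', 'NONE', '29', 'NONE', '0', '29', '29', '28']
NONE count = 2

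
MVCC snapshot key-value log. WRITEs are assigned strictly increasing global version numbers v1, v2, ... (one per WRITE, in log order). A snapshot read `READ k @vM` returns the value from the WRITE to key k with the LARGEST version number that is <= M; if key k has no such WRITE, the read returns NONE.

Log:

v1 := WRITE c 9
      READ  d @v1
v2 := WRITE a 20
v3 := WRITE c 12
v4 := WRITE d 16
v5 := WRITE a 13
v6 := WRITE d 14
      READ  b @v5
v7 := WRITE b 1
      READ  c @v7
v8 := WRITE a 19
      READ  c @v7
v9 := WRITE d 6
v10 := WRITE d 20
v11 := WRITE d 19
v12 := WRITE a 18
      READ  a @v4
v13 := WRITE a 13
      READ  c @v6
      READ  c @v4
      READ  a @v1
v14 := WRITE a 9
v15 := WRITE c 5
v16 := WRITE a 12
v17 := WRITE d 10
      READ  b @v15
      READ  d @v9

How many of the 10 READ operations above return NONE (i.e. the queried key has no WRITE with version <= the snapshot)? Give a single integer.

Answer: 3

Derivation:
v1: WRITE c=9  (c history now [(1, 9)])
READ d @v1: history=[] -> no version <= 1 -> NONE
v2: WRITE a=20  (a history now [(2, 20)])
v3: WRITE c=12  (c history now [(1, 9), (3, 12)])
v4: WRITE d=16  (d history now [(4, 16)])
v5: WRITE a=13  (a history now [(2, 20), (5, 13)])
v6: WRITE d=14  (d history now [(4, 16), (6, 14)])
READ b @v5: history=[] -> no version <= 5 -> NONE
v7: WRITE b=1  (b history now [(7, 1)])
READ c @v7: history=[(1, 9), (3, 12)] -> pick v3 -> 12
v8: WRITE a=19  (a history now [(2, 20), (5, 13), (8, 19)])
READ c @v7: history=[(1, 9), (3, 12)] -> pick v3 -> 12
v9: WRITE d=6  (d history now [(4, 16), (6, 14), (9, 6)])
v10: WRITE d=20  (d history now [(4, 16), (6, 14), (9, 6), (10, 20)])
v11: WRITE d=19  (d history now [(4, 16), (6, 14), (9, 6), (10, 20), (11, 19)])
v12: WRITE a=18  (a history now [(2, 20), (5, 13), (8, 19), (12, 18)])
READ a @v4: history=[(2, 20), (5, 13), (8, 19), (12, 18)] -> pick v2 -> 20
v13: WRITE a=13  (a history now [(2, 20), (5, 13), (8, 19), (12, 18), (13, 13)])
READ c @v6: history=[(1, 9), (3, 12)] -> pick v3 -> 12
READ c @v4: history=[(1, 9), (3, 12)] -> pick v3 -> 12
READ a @v1: history=[(2, 20), (5, 13), (8, 19), (12, 18), (13, 13)] -> no version <= 1 -> NONE
v14: WRITE a=9  (a history now [(2, 20), (5, 13), (8, 19), (12, 18), (13, 13), (14, 9)])
v15: WRITE c=5  (c history now [(1, 9), (3, 12), (15, 5)])
v16: WRITE a=12  (a history now [(2, 20), (5, 13), (8, 19), (12, 18), (13, 13), (14, 9), (16, 12)])
v17: WRITE d=10  (d history now [(4, 16), (6, 14), (9, 6), (10, 20), (11, 19), (17, 10)])
READ b @v15: history=[(7, 1)] -> pick v7 -> 1
READ d @v9: history=[(4, 16), (6, 14), (9, 6), (10, 20), (11, 19), (17, 10)] -> pick v9 -> 6
Read results in order: ['NONE', 'NONE', '12', '12', '20', '12', '12', 'NONE', '1', '6']
NONE count = 3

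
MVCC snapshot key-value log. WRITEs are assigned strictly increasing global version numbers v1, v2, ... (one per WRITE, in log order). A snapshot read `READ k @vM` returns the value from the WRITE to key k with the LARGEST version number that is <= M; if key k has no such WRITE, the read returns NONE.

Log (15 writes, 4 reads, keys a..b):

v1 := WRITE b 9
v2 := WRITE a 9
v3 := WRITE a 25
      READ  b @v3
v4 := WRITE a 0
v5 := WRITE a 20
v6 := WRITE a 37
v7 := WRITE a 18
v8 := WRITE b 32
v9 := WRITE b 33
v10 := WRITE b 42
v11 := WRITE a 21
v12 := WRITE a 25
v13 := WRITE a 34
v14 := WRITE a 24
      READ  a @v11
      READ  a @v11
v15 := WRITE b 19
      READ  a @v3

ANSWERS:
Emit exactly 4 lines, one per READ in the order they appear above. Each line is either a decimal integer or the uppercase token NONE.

Answer: 9
21
21
25

Derivation:
v1: WRITE b=9  (b history now [(1, 9)])
v2: WRITE a=9  (a history now [(2, 9)])
v3: WRITE a=25  (a history now [(2, 9), (3, 25)])
READ b @v3: history=[(1, 9)] -> pick v1 -> 9
v4: WRITE a=0  (a history now [(2, 9), (3, 25), (4, 0)])
v5: WRITE a=20  (a history now [(2, 9), (3, 25), (4, 0), (5, 20)])
v6: WRITE a=37  (a history now [(2, 9), (3, 25), (4, 0), (5, 20), (6, 37)])
v7: WRITE a=18  (a history now [(2, 9), (3, 25), (4, 0), (5, 20), (6, 37), (7, 18)])
v8: WRITE b=32  (b history now [(1, 9), (8, 32)])
v9: WRITE b=33  (b history now [(1, 9), (8, 32), (9, 33)])
v10: WRITE b=42  (b history now [(1, 9), (8, 32), (9, 33), (10, 42)])
v11: WRITE a=21  (a history now [(2, 9), (3, 25), (4, 0), (5, 20), (6, 37), (7, 18), (11, 21)])
v12: WRITE a=25  (a history now [(2, 9), (3, 25), (4, 0), (5, 20), (6, 37), (7, 18), (11, 21), (12, 25)])
v13: WRITE a=34  (a history now [(2, 9), (3, 25), (4, 0), (5, 20), (6, 37), (7, 18), (11, 21), (12, 25), (13, 34)])
v14: WRITE a=24  (a history now [(2, 9), (3, 25), (4, 0), (5, 20), (6, 37), (7, 18), (11, 21), (12, 25), (13, 34), (14, 24)])
READ a @v11: history=[(2, 9), (3, 25), (4, 0), (5, 20), (6, 37), (7, 18), (11, 21), (12, 25), (13, 34), (14, 24)] -> pick v11 -> 21
READ a @v11: history=[(2, 9), (3, 25), (4, 0), (5, 20), (6, 37), (7, 18), (11, 21), (12, 25), (13, 34), (14, 24)] -> pick v11 -> 21
v15: WRITE b=19  (b history now [(1, 9), (8, 32), (9, 33), (10, 42), (15, 19)])
READ a @v3: history=[(2, 9), (3, 25), (4, 0), (5, 20), (6, 37), (7, 18), (11, 21), (12, 25), (13, 34), (14, 24)] -> pick v3 -> 25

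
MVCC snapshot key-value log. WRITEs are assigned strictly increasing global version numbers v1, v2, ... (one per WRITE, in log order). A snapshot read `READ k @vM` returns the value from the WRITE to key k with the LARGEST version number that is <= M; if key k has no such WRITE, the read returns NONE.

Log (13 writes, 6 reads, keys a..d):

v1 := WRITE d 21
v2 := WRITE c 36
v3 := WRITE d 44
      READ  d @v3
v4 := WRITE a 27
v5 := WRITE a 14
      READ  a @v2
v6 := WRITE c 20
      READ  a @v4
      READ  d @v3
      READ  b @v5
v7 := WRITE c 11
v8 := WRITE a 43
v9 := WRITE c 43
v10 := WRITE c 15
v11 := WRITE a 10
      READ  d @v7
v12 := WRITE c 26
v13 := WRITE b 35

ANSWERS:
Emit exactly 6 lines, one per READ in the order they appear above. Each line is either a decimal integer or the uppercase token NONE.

v1: WRITE d=21  (d history now [(1, 21)])
v2: WRITE c=36  (c history now [(2, 36)])
v3: WRITE d=44  (d history now [(1, 21), (3, 44)])
READ d @v3: history=[(1, 21), (3, 44)] -> pick v3 -> 44
v4: WRITE a=27  (a history now [(4, 27)])
v5: WRITE a=14  (a history now [(4, 27), (5, 14)])
READ a @v2: history=[(4, 27), (5, 14)] -> no version <= 2 -> NONE
v6: WRITE c=20  (c history now [(2, 36), (6, 20)])
READ a @v4: history=[(4, 27), (5, 14)] -> pick v4 -> 27
READ d @v3: history=[(1, 21), (3, 44)] -> pick v3 -> 44
READ b @v5: history=[] -> no version <= 5 -> NONE
v7: WRITE c=11  (c history now [(2, 36), (6, 20), (7, 11)])
v8: WRITE a=43  (a history now [(4, 27), (5, 14), (8, 43)])
v9: WRITE c=43  (c history now [(2, 36), (6, 20), (7, 11), (9, 43)])
v10: WRITE c=15  (c history now [(2, 36), (6, 20), (7, 11), (9, 43), (10, 15)])
v11: WRITE a=10  (a history now [(4, 27), (5, 14), (8, 43), (11, 10)])
READ d @v7: history=[(1, 21), (3, 44)] -> pick v3 -> 44
v12: WRITE c=26  (c history now [(2, 36), (6, 20), (7, 11), (9, 43), (10, 15), (12, 26)])
v13: WRITE b=35  (b history now [(13, 35)])

Answer: 44
NONE
27
44
NONE
44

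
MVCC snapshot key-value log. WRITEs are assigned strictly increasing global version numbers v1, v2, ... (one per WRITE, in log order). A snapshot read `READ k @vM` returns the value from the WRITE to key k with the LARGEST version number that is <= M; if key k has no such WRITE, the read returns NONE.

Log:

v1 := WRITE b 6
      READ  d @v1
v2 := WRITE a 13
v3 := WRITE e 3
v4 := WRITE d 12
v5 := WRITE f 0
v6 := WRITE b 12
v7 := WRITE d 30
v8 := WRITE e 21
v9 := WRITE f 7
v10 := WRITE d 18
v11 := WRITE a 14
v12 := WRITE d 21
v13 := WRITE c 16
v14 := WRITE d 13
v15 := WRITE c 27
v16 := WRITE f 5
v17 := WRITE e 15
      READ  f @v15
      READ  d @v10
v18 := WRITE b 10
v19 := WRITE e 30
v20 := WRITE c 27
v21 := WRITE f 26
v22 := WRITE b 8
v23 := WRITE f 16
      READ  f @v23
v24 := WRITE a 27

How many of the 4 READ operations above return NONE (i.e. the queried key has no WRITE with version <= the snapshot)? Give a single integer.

v1: WRITE b=6  (b history now [(1, 6)])
READ d @v1: history=[] -> no version <= 1 -> NONE
v2: WRITE a=13  (a history now [(2, 13)])
v3: WRITE e=3  (e history now [(3, 3)])
v4: WRITE d=12  (d history now [(4, 12)])
v5: WRITE f=0  (f history now [(5, 0)])
v6: WRITE b=12  (b history now [(1, 6), (6, 12)])
v7: WRITE d=30  (d history now [(4, 12), (7, 30)])
v8: WRITE e=21  (e history now [(3, 3), (8, 21)])
v9: WRITE f=7  (f history now [(5, 0), (9, 7)])
v10: WRITE d=18  (d history now [(4, 12), (7, 30), (10, 18)])
v11: WRITE a=14  (a history now [(2, 13), (11, 14)])
v12: WRITE d=21  (d history now [(4, 12), (7, 30), (10, 18), (12, 21)])
v13: WRITE c=16  (c history now [(13, 16)])
v14: WRITE d=13  (d history now [(4, 12), (7, 30), (10, 18), (12, 21), (14, 13)])
v15: WRITE c=27  (c history now [(13, 16), (15, 27)])
v16: WRITE f=5  (f history now [(5, 0), (9, 7), (16, 5)])
v17: WRITE e=15  (e history now [(3, 3), (8, 21), (17, 15)])
READ f @v15: history=[(5, 0), (9, 7), (16, 5)] -> pick v9 -> 7
READ d @v10: history=[(4, 12), (7, 30), (10, 18), (12, 21), (14, 13)] -> pick v10 -> 18
v18: WRITE b=10  (b history now [(1, 6), (6, 12), (18, 10)])
v19: WRITE e=30  (e history now [(3, 3), (8, 21), (17, 15), (19, 30)])
v20: WRITE c=27  (c history now [(13, 16), (15, 27), (20, 27)])
v21: WRITE f=26  (f history now [(5, 0), (9, 7), (16, 5), (21, 26)])
v22: WRITE b=8  (b history now [(1, 6), (6, 12), (18, 10), (22, 8)])
v23: WRITE f=16  (f history now [(5, 0), (9, 7), (16, 5), (21, 26), (23, 16)])
READ f @v23: history=[(5, 0), (9, 7), (16, 5), (21, 26), (23, 16)] -> pick v23 -> 16
v24: WRITE a=27  (a history now [(2, 13), (11, 14), (24, 27)])
Read results in order: ['NONE', '7', '18', '16']
NONE count = 1

Answer: 1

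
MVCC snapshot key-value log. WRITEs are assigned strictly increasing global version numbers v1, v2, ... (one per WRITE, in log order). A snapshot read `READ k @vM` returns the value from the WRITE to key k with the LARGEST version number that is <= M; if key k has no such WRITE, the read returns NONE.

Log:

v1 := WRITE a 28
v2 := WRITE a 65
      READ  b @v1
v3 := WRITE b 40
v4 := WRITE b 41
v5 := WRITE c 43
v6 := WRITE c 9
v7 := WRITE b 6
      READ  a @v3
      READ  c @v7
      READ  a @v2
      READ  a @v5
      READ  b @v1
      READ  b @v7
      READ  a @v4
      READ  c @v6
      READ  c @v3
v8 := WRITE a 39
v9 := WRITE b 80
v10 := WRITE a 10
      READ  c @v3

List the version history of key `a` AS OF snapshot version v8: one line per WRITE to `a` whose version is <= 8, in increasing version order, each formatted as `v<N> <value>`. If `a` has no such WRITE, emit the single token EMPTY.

Scan writes for key=a with version <= 8:
  v1 WRITE a 28 -> keep
  v2 WRITE a 65 -> keep
  v3 WRITE b 40 -> skip
  v4 WRITE b 41 -> skip
  v5 WRITE c 43 -> skip
  v6 WRITE c 9 -> skip
  v7 WRITE b 6 -> skip
  v8 WRITE a 39 -> keep
  v9 WRITE b 80 -> skip
  v10 WRITE a 10 -> drop (> snap)
Collected: [(1, 28), (2, 65), (8, 39)]

Answer: v1 28
v2 65
v8 39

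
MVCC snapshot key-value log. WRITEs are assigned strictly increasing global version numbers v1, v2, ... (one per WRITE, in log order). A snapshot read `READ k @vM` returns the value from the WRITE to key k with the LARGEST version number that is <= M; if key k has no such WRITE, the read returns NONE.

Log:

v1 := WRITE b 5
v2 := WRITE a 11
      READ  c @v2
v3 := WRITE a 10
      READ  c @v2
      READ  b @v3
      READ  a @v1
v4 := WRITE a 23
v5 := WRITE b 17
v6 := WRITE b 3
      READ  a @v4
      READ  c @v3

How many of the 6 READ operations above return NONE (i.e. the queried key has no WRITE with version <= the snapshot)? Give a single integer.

Answer: 4

Derivation:
v1: WRITE b=5  (b history now [(1, 5)])
v2: WRITE a=11  (a history now [(2, 11)])
READ c @v2: history=[] -> no version <= 2 -> NONE
v3: WRITE a=10  (a history now [(2, 11), (3, 10)])
READ c @v2: history=[] -> no version <= 2 -> NONE
READ b @v3: history=[(1, 5)] -> pick v1 -> 5
READ a @v1: history=[(2, 11), (3, 10)] -> no version <= 1 -> NONE
v4: WRITE a=23  (a history now [(2, 11), (3, 10), (4, 23)])
v5: WRITE b=17  (b history now [(1, 5), (5, 17)])
v6: WRITE b=3  (b history now [(1, 5), (5, 17), (6, 3)])
READ a @v4: history=[(2, 11), (3, 10), (4, 23)] -> pick v4 -> 23
READ c @v3: history=[] -> no version <= 3 -> NONE
Read results in order: ['NONE', 'NONE', '5', 'NONE', '23', 'NONE']
NONE count = 4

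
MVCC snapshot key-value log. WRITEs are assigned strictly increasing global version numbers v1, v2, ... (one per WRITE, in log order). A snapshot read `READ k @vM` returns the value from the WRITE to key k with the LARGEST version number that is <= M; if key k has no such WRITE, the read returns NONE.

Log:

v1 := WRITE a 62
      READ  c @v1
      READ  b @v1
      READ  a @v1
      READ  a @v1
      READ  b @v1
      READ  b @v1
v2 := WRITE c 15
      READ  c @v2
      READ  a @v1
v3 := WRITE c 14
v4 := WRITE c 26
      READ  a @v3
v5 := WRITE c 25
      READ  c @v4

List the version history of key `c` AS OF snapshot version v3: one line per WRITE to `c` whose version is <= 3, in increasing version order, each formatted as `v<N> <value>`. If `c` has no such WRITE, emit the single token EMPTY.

Scan writes for key=c with version <= 3:
  v1 WRITE a 62 -> skip
  v2 WRITE c 15 -> keep
  v3 WRITE c 14 -> keep
  v4 WRITE c 26 -> drop (> snap)
  v5 WRITE c 25 -> drop (> snap)
Collected: [(2, 15), (3, 14)]

Answer: v2 15
v3 14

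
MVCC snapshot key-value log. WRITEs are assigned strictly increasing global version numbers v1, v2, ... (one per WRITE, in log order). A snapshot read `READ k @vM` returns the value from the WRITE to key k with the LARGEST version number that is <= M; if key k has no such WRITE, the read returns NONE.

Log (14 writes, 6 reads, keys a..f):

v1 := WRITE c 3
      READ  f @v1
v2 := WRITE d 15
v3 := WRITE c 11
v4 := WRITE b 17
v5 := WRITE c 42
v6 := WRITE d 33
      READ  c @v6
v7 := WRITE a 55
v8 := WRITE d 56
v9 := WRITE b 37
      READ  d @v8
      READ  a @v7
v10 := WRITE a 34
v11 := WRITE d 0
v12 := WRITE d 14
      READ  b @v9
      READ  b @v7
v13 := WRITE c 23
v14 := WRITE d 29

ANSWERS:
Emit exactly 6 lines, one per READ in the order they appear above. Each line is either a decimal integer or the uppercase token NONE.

v1: WRITE c=3  (c history now [(1, 3)])
READ f @v1: history=[] -> no version <= 1 -> NONE
v2: WRITE d=15  (d history now [(2, 15)])
v3: WRITE c=11  (c history now [(1, 3), (3, 11)])
v4: WRITE b=17  (b history now [(4, 17)])
v5: WRITE c=42  (c history now [(1, 3), (3, 11), (5, 42)])
v6: WRITE d=33  (d history now [(2, 15), (6, 33)])
READ c @v6: history=[(1, 3), (3, 11), (5, 42)] -> pick v5 -> 42
v7: WRITE a=55  (a history now [(7, 55)])
v8: WRITE d=56  (d history now [(2, 15), (6, 33), (8, 56)])
v9: WRITE b=37  (b history now [(4, 17), (9, 37)])
READ d @v8: history=[(2, 15), (6, 33), (8, 56)] -> pick v8 -> 56
READ a @v7: history=[(7, 55)] -> pick v7 -> 55
v10: WRITE a=34  (a history now [(7, 55), (10, 34)])
v11: WRITE d=0  (d history now [(2, 15), (6, 33), (8, 56), (11, 0)])
v12: WRITE d=14  (d history now [(2, 15), (6, 33), (8, 56), (11, 0), (12, 14)])
READ b @v9: history=[(4, 17), (9, 37)] -> pick v9 -> 37
READ b @v7: history=[(4, 17), (9, 37)] -> pick v4 -> 17
v13: WRITE c=23  (c history now [(1, 3), (3, 11), (5, 42), (13, 23)])
v14: WRITE d=29  (d history now [(2, 15), (6, 33), (8, 56), (11, 0), (12, 14), (14, 29)])

Answer: NONE
42
56
55
37
17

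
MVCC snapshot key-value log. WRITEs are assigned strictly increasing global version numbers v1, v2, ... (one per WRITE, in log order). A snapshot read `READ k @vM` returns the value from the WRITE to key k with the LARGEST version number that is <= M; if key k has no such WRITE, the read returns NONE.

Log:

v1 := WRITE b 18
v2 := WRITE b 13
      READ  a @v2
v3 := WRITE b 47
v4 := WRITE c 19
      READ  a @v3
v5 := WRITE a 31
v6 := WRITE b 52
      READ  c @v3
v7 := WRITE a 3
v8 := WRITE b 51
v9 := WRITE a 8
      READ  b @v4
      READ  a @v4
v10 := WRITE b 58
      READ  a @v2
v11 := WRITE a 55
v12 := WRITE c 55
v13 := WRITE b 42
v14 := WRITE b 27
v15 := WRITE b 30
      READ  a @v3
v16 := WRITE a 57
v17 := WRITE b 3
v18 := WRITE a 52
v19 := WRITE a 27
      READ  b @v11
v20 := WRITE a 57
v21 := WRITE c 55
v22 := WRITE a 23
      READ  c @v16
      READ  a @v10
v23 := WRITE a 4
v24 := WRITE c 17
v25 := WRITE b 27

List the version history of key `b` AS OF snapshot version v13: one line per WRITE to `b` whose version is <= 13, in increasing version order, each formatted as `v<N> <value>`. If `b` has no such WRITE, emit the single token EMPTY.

Answer: v1 18
v2 13
v3 47
v6 52
v8 51
v10 58
v13 42

Derivation:
Scan writes for key=b with version <= 13:
  v1 WRITE b 18 -> keep
  v2 WRITE b 13 -> keep
  v3 WRITE b 47 -> keep
  v4 WRITE c 19 -> skip
  v5 WRITE a 31 -> skip
  v6 WRITE b 52 -> keep
  v7 WRITE a 3 -> skip
  v8 WRITE b 51 -> keep
  v9 WRITE a 8 -> skip
  v10 WRITE b 58 -> keep
  v11 WRITE a 55 -> skip
  v12 WRITE c 55 -> skip
  v13 WRITE b 42 -> keep
  v14 WRITE b 27 -> drop (> snap)
  v15 WRITE b 30 -> drop (> snap)
  v16 WRITE a 57 -> skip
  v17 WRITE b 3 -> drop (> snap)
  v18 WRITE a 52 -> skip
  v19 WRITE a 27 -> skip
  v20 WRITE a 57 -> skip
  v21 WRITE c 55 -> skip
  v22 WRITE a 23 -> skip
  v23 WRITE a 4 -> skip
  v24 WRITE c 17 -> skip
  v25 WRITE b 27 -> drop (> snap)
Collected: [(1, 18), (2, 13), (3, 47), (6, 52), (8, 51), (10, 58), (13, 42)]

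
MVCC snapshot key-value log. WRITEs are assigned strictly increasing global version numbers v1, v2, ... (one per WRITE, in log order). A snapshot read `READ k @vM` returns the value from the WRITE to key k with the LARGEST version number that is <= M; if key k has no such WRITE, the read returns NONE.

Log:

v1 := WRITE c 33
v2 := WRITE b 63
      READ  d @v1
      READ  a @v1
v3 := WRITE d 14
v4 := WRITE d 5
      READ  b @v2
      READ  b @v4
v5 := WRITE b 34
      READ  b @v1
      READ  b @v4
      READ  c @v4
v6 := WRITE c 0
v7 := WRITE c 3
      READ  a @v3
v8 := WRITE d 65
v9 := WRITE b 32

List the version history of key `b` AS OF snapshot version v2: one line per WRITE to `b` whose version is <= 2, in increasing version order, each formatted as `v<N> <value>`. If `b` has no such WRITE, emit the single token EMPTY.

Answer: v2 63

Derivation:
Scan writes for key=b with version <= 2:
  v1 WRITE c 33 -> skip
  v2 WRITE b 63 -> keep
  v3 WRITE d 14 -> skip
  v4 WRITE d 5 -> skip
  v5 WRITE b 34 -> drop (> snap)
  v6 WRITE c 0 -> skip
  v7 WRITE c 3 -> skip
  v8 WRITE d 65 -> skip
  v9 WRITE b 32 -> drop (> snap)
Collected: [(2, 63)]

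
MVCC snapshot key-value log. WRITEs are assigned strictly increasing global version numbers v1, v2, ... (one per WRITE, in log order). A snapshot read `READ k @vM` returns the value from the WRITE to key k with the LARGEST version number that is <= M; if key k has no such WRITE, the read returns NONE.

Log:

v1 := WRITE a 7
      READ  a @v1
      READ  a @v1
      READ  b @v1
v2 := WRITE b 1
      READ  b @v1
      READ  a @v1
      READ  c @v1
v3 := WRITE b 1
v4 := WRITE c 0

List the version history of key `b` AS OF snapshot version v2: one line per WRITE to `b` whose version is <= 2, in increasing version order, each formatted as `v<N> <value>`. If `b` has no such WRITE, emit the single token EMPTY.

Answer: v2 1

Derivation:
Scan writes for key=b with version <= 2:
  v1 WRITE a 7 -> skip
  v2 WRITE b 1 -> keep
  v3 WRITE b 1 -> drop (> snap)
  v4 WRITE c 0 -> skip
Collected: [(2, 1)]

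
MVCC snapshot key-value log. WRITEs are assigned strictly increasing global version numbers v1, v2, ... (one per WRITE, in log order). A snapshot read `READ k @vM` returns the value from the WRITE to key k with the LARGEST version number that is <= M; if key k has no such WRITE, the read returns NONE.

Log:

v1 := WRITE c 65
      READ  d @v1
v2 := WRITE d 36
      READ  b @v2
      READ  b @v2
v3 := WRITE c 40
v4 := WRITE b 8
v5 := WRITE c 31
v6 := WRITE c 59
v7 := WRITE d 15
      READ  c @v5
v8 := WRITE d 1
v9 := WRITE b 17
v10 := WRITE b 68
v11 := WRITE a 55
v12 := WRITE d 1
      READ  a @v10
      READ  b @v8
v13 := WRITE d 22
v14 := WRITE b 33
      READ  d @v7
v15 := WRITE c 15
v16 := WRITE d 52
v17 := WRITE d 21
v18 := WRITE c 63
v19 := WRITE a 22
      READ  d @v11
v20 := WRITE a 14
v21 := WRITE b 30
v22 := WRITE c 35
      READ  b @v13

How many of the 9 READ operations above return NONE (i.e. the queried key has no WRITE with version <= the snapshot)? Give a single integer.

Answer: 4

Derivation:
v1: WRITE c=65  (c history now [(1, 65)])
READ d @v1: history=[] -> no version <= 1 -> NONE
v2: WRITE d=36  (d history now [(2, 36)])
READ b @v2: history=[] -> no version <= 2 -> NONE
READ b @v2: history=[] -> no version <= 2 -> NONE
v3: WRITE c=40  (c history now [(1, 65), (3, 40)])
v4: WRITE b=8  (b history now [(4, 8)])
v5: WRITE c=31  (c history now [(1, 65), (3, 40), (5, 31)])
v6: WRITE c=59  (c history now [(1, 65), (3, 40), (5, 31), (6, 59)])
v7: WRITE d=15  (d history now [(2, 36), (7, 15)])
READ c @v5: history=[(1, 65), (3, 40), (5, 31), (6, 59)] -> pick v5 -> 31
v8: WRITE d=1  (d history now [(2, 36), (7, 15), (8, 1)])
v9: WRITE b=17  (b history now [(4, 8), (9, 17)])
v10: WRITE b=68  (b history now [(4, 8), (9, 17), (10, 68)])
v11: WRITE a=55  (a history now [(11, 55)])
v12: WRITE d=1  (d history now [(2, 36), (7, 15), (8, 1), (12, 1)])
READ a @v10: history=[(11, 55)] -> no version <= 10 -> NONE
READ b @v8: history=[(4, 8), (9, 17), (10, 68)] -> pick v4 -> 8
v13: WRITE d=22  (d history now [(2, 36), (7, 15), (8, 1), (12, 1), (13, 22)])
v14: WRITE b=33  (b history now [(4, 8), (9, 17), (10, 68), (14, 33)])
READ d @v7: history=[(2, 36), (7, 15), (8, 1), (12, 1), (13, 22)] -> pick v7 -> 15
v15: WRITE c=15  (c history now [(1, 65), (3, 40), (5, 31), (6, 59), (15, 15)])
v16: WRITE d=52  (d history now [(2, 36), (7, 15), (8, 1), (12, 1), (13, 22), (16, 52)])
v17: WRITE d=21  (d history now [(2, 36), (7, 15), (8, 1), (12, 1), (13, 22), (16, 52), (17, 21)])
v18: WRITE c=63  (c history now [(1, 65), (3, 40), (5, 31), (6, 59), (15, 15), (18, 63)])
v19: WRITE a=22  (a history now [(11, 55), (19, 22)])
READ d @v11: history=[(2, 36), (7, 15), (8, 1), (12, 1), (13, 22), (16, 52), (17, 21)] -> pick v8 -> 1
v20: WRITE a=14  (a history now [(11, 55), (19, 22), (20, 14)])
v21: WRITE b=30  (b history now [(4, 8), (9, 17), (10, 68), (14, 33), (21, 30)])
v22: WRITE c=35  (c history now [(1, 65), (3, 40), (5, 31), (6, 59), (15, 15), (18, 63), (22, 35)])
READ b @v13: history=[(4, 8), (9, 17), (10, 68), (14, 33), (21, 30)] -> pick v10 -> 68
Read results in order: ['NONE', 'NONE', 'NONE', '31', 'NONE', '8', '15', '1', '68']
NONE count = 4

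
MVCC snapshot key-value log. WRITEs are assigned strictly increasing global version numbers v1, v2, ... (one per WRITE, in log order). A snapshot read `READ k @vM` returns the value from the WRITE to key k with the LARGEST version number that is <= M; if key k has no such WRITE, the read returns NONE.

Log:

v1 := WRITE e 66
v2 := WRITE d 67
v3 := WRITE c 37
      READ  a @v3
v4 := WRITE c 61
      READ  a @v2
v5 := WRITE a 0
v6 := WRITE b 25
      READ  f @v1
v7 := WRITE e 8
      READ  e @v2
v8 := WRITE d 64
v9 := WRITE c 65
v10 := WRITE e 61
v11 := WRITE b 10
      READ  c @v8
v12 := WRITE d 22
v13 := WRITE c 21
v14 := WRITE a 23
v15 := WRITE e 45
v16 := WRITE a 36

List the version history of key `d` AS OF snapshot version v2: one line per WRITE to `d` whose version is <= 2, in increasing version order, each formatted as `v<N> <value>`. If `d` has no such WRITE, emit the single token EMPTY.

Scan writes for key=d with version <= 2:
  v1 WRITE e 66 -> skip
  v2 WRITE d 67 -> keep
  v3 WRITE c 37 -> skip
  v4 WRITE c 61 -> skip
  v5 WRITE a 0 -> skip
  v6 WRITE b 25 -> skip
  v7 WRITE e 8 -> skip
  v8 WRITE d 64 -> drop (> snap)
  v9 WRITE c 65 -> skip
  v10 WRITE e 61 -> skip
  v11 WRITE b 10 -> skip
  v12 WRITE d 22 -> drop (> snap)
  v13 WRITE c 21 -> skip
  v14 WRITE a 23 -> skip
  v15 WRITE e 45 -> skip
  v16 WRITE a 36 -> skip
Collected: [(2, 67)]

Answer: v2 67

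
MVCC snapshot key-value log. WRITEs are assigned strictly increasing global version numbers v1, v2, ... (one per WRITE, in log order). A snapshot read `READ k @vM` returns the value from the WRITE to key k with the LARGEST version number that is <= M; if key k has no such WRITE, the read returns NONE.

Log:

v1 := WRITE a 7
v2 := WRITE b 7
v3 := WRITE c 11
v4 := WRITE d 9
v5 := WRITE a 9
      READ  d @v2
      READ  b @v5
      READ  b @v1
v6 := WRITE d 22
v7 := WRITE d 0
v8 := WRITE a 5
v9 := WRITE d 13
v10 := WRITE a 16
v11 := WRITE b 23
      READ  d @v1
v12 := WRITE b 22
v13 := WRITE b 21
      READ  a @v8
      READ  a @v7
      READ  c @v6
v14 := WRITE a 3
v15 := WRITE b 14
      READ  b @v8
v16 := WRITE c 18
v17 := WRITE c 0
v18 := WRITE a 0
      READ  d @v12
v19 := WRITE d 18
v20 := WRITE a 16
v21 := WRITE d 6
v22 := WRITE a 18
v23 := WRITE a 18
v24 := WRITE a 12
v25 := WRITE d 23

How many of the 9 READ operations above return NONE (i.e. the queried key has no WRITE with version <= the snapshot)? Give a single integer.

Answer: 3

Derivation:
v1: WRITE a=7  (a history now [(1, 7)])
v2: WRITE b=7  (b history now [(2, 7)])
v3: WRITE c=11  (c history now [(3, 11)])
v4: WRITE d=9  (d history now [(4, 9)])
v5: WRITE a=9  (a history now [(1, 7), (5, 9)])
READ d @v2: history=[(4, 9)] -> no version <= 2 -> NONE
READ b @v5: history=[(2, 7)] -> pick v2 -> 7
READ b @v1: history=[(2, 7)] -> no version <= 1 -> NONE
v6: WRITE d=22  (d history now [(4, 9), (6, 22)])
v7: WRITE d=0  (d history now [(4, 9), (6, 22), (7, 0)])
v8: WRITE a=5  (a history now [(1, 7), (5, 9), (8, 5)])
v9: WRITE d=13  (d history now [(4, 9), (6, 22), (7, 0), (9, 13)])
v10: WRITE a=16  (a history now [(1, 7), (5, 9), (8, 5), (10, 16)])
v11: WRITE b=23  (b history now [(2, 7), (11, 23)])
READ d @v1: history=[(4, 9), (6, 22), (7, 0), (9, 13)] -> no version <= 1 -> NONE
v12: WRITE b=22  (b history now [(2, 7), (11, 23), (12, 22)])
v13: WRITE b=21  (b history now [(2, 7), (11, 23), (12, 22), (13, 21)])
READ a @v8: history=[(1, 7), (5, 9), (8, 5), (10, 16)] -> pick v8 -> 5
READ a @v7: history=[(1, 7), (5, 9), (8, 5), (10, 16)] -> pick v5 -> 9
READ c @v6: history=[(3, 11)] -> pick v3 -> 11
v14: WRITE a=3  (a history now [(1, 7), (5, 9), (8, 5), (10, 16), (14, 3)])
v15: WRITE b=14  (b history now [(2, 7), (11, 23), (12, 22), (13, 21), (15, 14)])
READ b @v8: history=[(2, 7), (11, 23), (12, 22), (13, 21), (15, 14)] -> pick v2 -> 7
v16: WRITE c=18  (c history now [(3, 11), (16, 18)])
v17: WRITE c=0  (c history now [(3, 11), (16, 18), (17, 0)])
v18: WRITE a=0  (a history now [(1, 7), (5, 9), (8, 5), (10, 16), (14, 3), (18, 0)])
READ d @v12: history=[(4, 9), (6, 22), (7, 0), (9, 13)] -> pick v9 -> 13
v19: WRITE d=18  (d history now [(4, 9), (6, 22), (7, 0), (9, 13), (19, 18)])
v20: WRITE a=16  (a history now [(1, 7), (5, 9), (8, 5), (10, 16), (14, 3), (18, 0), (20, 16)])
v21: WRITE d=6  (d history now [(4, 9), (6, 22), (7, 0), (9, 13), (19, 18), (21, 6)])
v22: WRITE a=18  (a history now [(1, 7), (5, 9), (8, 5), (10, 16), (14, 3), (18, 0), (20, 16), (22, 18)])
v23: WRITE a=18  (a history now [(1, 7), (5, 9), (8, 5), (10, 16), (14, 3), (18, 0), (20, 16), (22, 18), (23, 18)])
v24: WRITE a=12  (a history now [(1, 7), (5, 9), (8, 5), (10, 16), (14, 3), (18, 0), (20, 16), (22, 18), (23, 18), (24, 12)])
v25: WRITE d=23  (d history now [(4, 9), (6, 22), (7, 0), (9, 13), (19, 18), (21, 6), (25, 23)])
Read results in order: ['NONE', '7', 'NONE', 'NONE', '5', '9', '11', '7', '13']
NONE count = 3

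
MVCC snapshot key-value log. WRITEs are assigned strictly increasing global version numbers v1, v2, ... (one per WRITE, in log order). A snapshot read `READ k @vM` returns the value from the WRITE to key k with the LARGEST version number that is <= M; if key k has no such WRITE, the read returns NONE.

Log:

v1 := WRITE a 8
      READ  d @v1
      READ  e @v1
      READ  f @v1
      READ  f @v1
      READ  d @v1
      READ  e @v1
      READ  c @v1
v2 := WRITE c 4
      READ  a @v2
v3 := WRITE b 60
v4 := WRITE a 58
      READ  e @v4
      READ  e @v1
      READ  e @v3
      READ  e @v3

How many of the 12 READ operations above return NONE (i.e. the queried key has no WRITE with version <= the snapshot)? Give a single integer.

Answer: 11

Derivation:
v1: WRITE a=8  (a history now [(1, 8)])
READ d @v1: history=[] -> no version <= 1 -> NONE
READ e @v1: history=[] -> no version <= 1 -> NONE
READ f @v1: history=[] -> no version <= 1 -> NONE
READ f @v1: history=[] -> no version <= 1 -> NONE
READ d @v1: history=[] -> no version <= 1 -> NONE
READ e @v1: history=[] -> no version <= 1 -> NONE
READ c @v1: history=[] -> no version <= 1 -> NONE
v2: WRITE c=4  (c history now [(2, 4)])
READ a @v2: history=[(1, 8)] -> pick v1 -> 8
v3: WRITE b=60  (b history now [(3, 60)])
v4: WRITE a=58  (a history now [(1, 8), (4, 58)])
READ e @v4: history=[] -> no version <= 4 -> NONE
READ e @v1: history=[] -> no version <= 1 -> NONE
READ e @v3: history=[] -> no version <= 3 -> NONE
READ e @v3: history=[] -> no version <= 3 -> NONE
Read results in order: ['NONE', 'NONE', 'NONE', 'NONE', 'NONE', 'NONE', 'NONE', '8', 'NONE', 'NONE', 'NONE', 'NONE']
NONE count = 11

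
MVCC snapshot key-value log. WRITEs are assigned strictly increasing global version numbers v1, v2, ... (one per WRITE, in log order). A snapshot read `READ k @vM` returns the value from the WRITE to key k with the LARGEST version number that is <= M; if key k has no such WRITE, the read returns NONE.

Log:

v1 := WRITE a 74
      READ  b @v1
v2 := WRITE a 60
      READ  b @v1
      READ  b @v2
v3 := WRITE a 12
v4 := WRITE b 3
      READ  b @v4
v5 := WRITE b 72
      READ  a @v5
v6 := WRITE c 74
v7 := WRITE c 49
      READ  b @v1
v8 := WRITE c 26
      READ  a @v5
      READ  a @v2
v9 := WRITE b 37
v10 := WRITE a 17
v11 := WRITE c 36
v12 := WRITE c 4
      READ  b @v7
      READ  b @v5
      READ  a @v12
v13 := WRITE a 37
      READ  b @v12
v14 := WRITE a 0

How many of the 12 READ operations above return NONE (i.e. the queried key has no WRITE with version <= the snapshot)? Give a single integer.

v1: WRITE a=74  (a history now [(1, 74)])
READ b @v1: history=[] -> no version <= 1 -> NONE
v2: WRITE a=60  (a history now [(1, 74), (2, 60)])
READ b @v1: history=[] -> no version <= 1 -> NONE
READ b @v2: history=[] -> no version <= 2 -> NONE
v3: WRITE a=12  (a history now [(1, 74), (2, 60), (3, 12)])
v4: WRITE b=3  (b history now [(4, 3)])
READ b @v4: history=[(4, 3)] -> pick v4 -> 3
v5: WRITE b=72  (b history now [(4, 3), (5, 72)])
READ a @v5: history=[(1, 74), (2, 60), (3, 12)] -> pick v3 -> 12
v6: WRITE c=74  (c history now [(6, 74)])
v7: WRITE c=49  (c history now [(6, 74), (7, 49)])
READ b @v1: history=[(4, 3), (5, 72)] -> no version <= 1 -> NONE
v8: WRITE c=26  (c history now [(6, 74), (7, 49), (8, 26)])
READ a @v5: history=[(1, 74), (2, 60), (3, 12)] -> pick v3 -> 12
READ a @v2: history=[(1, 74), (2, 60), (3, 12)] -> pick v2 -> 60
v9: WRITE b=37  (b history now [(4, 3), (5, 72), (9, 37)])
v10: WRITE a=17  (a history now [(1, 74), (2, 60), (3, 12), (10, 17)])
v11: WRITE c=36  (c history now [(6, 74), (7, 49), (8, 26), (11, 36)])
v12: WRITE c=4  (c history now [(6, 74), (7, 49), (8, 26), (11, 36), (12, 4)])
READ b @v7: history=[(4, 3), (5, 72), (9, 37)] -> pick v5 -> 72
READ b @v5: history=[(4, 3), (5, 72), (9, 37)] -> pick v5 -> 72
READ a @v12: history=[(1, 74), (2, 60), (3, 12), (10, 17)] -> pick v10 -> 17
v13: WRITE a=37  (a history now [(1, 74), (2, 60), (3, 12), (10, 17), (13, 37)])
READ b @v12: history=[(4, 3), (5, 72), (9, 37)] -> pick v9 -> 37
v14: WRITE a=0  (a history now [(1, 74), (2, 60), (3, 12), (10, 17), (13, 37), (14, 0)])
Read results in order: ['NONE', 'NONE', 'NONE', '3', '12', 'NONE', '12', '60', '72', '72', '17', '37']
NONE count = 4

Answer: 4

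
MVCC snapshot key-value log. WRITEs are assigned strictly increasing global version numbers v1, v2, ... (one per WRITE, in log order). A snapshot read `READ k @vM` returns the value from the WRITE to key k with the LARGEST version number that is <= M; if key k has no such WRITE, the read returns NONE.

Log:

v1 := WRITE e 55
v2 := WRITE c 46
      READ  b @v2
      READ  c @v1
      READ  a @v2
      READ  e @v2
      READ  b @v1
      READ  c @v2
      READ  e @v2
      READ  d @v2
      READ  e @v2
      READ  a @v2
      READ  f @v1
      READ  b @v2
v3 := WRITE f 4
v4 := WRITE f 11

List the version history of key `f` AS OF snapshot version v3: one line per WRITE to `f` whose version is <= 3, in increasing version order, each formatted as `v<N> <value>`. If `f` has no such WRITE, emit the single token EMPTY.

Answer: v3 4

Derivation:
Scan writes for key=f with version <= 3:
  v1 WRITE e 55 -> skip
  v2 WRITE c 46 -> skip
  v3 WRITE f 4 -> keep
  v4 WRITE f 11 -> drop (> snap)
Collected: [(3, 4)]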